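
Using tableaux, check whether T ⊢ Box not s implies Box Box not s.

No, not valid

Tableau for the negation not (Box not s implies Box Box not s):
1. not (Box not s implies Box Box not s), w0
2. Box not s, w0
3. not Box Box not s, w0
4. not s, w0
5. not Box not s, w1
6. not s, w1
7. s, w2
Accessibility: w0Rw0, w0Rw1, w1Rw1, w1Rw2, w2Rw2
The negation has an open branch (countermodel exists).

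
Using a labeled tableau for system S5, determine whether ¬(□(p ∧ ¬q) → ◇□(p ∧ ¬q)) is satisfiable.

1. ¬(□(p ∧ ¬q) → ◇□(p ∧ ¬q)), u
2. □(p ∧ ¬q), u
3. ¬◇□(p ∧ ¬q), u
4. p ∧ ¬q, u
5. p, u
6. ¬q, u
7. ¬□(p ∧ ¬q), u
8. ¬(p ∧ ¬q), v
9. p ∧ ¬q, v
10. p, v
11. ¬q, v
12. ¬□(p ∧ ¬q), v
13. q, v
Accessibility: uRu, uRv, vRu, vRv
Branch closes: q and ¬q both at v.
(One branch shown.) All branches close.

Unsatisfiable (every branch closes)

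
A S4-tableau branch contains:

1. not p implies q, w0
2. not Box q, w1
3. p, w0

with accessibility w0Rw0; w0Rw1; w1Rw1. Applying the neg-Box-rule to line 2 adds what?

a fresh world w2 with w1Rw2, and not q at w2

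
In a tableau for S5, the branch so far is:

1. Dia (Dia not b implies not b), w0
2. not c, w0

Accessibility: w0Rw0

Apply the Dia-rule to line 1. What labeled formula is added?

a fresh world w1 with w0Rw1, and Dia not b implies not b at w1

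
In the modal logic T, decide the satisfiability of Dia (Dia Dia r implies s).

1. Dia (Dia Dia r implies s), 0
2. Dia Dia r implies s, 1   [Dia-rule on 1: fresh world 1, 0R1]
3. s, 1   [implies-rule on 2 (branches; this branch)]
Accessibility: 0R0, 0R1, 1R1

Satisfiable (open branch found)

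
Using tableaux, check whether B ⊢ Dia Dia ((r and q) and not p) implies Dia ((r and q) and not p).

No, not valid

Tableau for the negation not (Dia Dia ((r and q) and not p) implies Dia ((r and q) and not p)):
1. not (Dia Dia ((r and q) and not p) implies Dia ((r and q) and not p)), u
2. Dia Dia ((r and q) and not p), u
3. not Dia ((r and q) and not p), u
4. not ((r and q) and not p), u
5. p, u
6. Dia ((r and q) and not p), v
7. not ((r and q) and not p), v
8. p, v
9. (r and q) and not p, w
10. r and q, w
11. not p, w
12. r, w
13. q, w
Accessibility: uRu, uRv, vRu, vRv, vRw, wRv, wRw
The negation has an open branch (countermodel exists).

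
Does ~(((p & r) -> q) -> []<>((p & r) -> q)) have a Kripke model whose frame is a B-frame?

Unsatisfiable (every branch closes)

1. ~(((p & r) -> q) -> []<>((p & r) -> q)), w0
2. (p & r) -> q, w0   [~->-rule on 1]
3. ~[]<>((p & r) -> q), w0   [~->-rule on 1]
4. ~(p & r), w0   [->-rule on 2 (branches; this branch)]
5. ~r, w0   [~&-rule on 4 (branches; this branch)]
6. ~<>((p & r) -> q), w1   [~[]-rule on 3: fresh world w1, w0Rw1]
7. ~((p & r) -> q), w0   [~<>-rule on 6 via w1Rw0]
8. p & r, w0   [~->-rule on 7]
9. ~q, w0   [~->-rule on 7]
10. p, w0   [&-rule on 8]
11. r, w0   [&-rule on 8]
Accessibility: w0Rw0, w0Rw1, w1Rw0, w1Rw1
Branch closes: r and ~r both at w0.
Every branch closes; the branch above is one of them.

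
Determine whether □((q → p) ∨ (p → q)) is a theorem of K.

Tableau for the negation ¬□((q → p) ∨ (p → q)):
1. ¬□((q → p) ∨ (p → q)), u
2. ¬((q → p) ∨ (p → q)), v
3. ¬(q → p), v
4. ¬(p → q), v
5. q, v
6. ¬p, v
7. p, v
8. ¬q, v
Accessibility: uRv
Branch closes: p and ¬p both at v.
All branches of the negation close; one closing branch shown above.

Valid in K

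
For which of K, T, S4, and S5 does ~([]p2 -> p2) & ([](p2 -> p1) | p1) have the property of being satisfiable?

K

T-tableau for the formula:
1. ~([]p2 -> p2) & ([](p2 -> p1) | p1), u
2. ~([]p2 -> p2), u
3. [](p2 -> p1) | p1, u
4. []p2, u
5. ~p2, u
6. p2, u
Accessibility: uRu
Branch closes: p2 and ~p2 both at u.
Every branch closes (one shown): unsatisfiable in T, hence also in S4, S5 (every S4/S5-frame is a T-frame).
K-tableau for the formula:
1. ~([]p2 -> p2) & ([](p2 -> p1) | p1), u
2. ~([]p2 -> p2), u
3. [](p2 -> p1) | p1, u
4. []p2, u
5. ~p2, u
6. p1, u
Complete open branch: satisfiable in K.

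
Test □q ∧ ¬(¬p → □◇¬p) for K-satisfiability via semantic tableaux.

1. □q ∧ ¬(¬p → □◇¬p), 0
2. □q, 0   [∧-rule on 1]
3. ¬(¬p → □◇¬p), 0   [∧-rule on 1]
4. ¬p, 0   [¬→-rule on 3]
5. ¬□◇¬p, 0   [¬→-rule on 3]
6. ¬◇¬p, 1   [¬□-rule on 5: fresh world 1, 0R1]
7. q, 1   [□-rule on 2 via 0R1]
Accessibility: 0R1

Satisfiable (open branch found)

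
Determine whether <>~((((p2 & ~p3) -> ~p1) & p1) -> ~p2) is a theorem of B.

Invalid (countermodel exists)

Tableau for the negation ~<>~((((p2 & ~p3) -> ~p1) & p1) -> ~p2):
1. ~<>~((((p2 & ~p3) -> ~p1) & p1) -> ~p2), w0
2. (((p2 & ~p3) -> ~p1) & p1) -> ~p2, w0
3. ~p2, w0
Accessibility: w0Rw0
The negation has an open branch (countermodel exists).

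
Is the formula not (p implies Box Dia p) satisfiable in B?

Unsatisfiable

1. not (p implies Box Dia p), w0
2. p, w0
3. not Box Dia p, w0
4. not Dia p, w1
5. not p, w0
Accessibility: w0Rw0, w0Rw1, w1Rw0, w1Rw1
Branch closes: p and not p both at w0.
(One branch shown.) All branches close.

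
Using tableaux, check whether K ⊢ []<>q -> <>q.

Tableau for the negation ~([]<>q -> <>q):
1. ~([]<>q -> <>q), w0
2. []<>q, w0
3. ~<>q, w0
The negation has an open branch (countermodel exists).

Not valid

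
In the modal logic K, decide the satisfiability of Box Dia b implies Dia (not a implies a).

1. Box Dia b implies Dia (not a implies a), w0
2. Dia (not a implies a), w0   [implies-rule on 1 (branches; this branch)]
3. not a implies a, w1   [Dia-rule on 2: fresh world w1, w0Rw1]
4. a, w1   [implies-rule on 3 (branches; this branch)]
Accessibility: w0Rw1

Satisfiable (open branch found)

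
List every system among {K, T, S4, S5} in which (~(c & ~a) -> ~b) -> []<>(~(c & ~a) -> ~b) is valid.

S5

S4-tableau for the negation ~((~(c & ~a) -> ~b) -> []<>(~(c & ~a) -> ~b)):
1. ~((~(c & ~a) -> ~b) -> []<>(~(c & ~a) -> ~b)), 0
2. ~(c & ~a) -> ~b, 0
3. ~[]<>(~(c & ~a) -> ~b), 0
4. ~b, 0
5. ~<>(~(c & ~a) -> ~b), 1
6. ~(~(c & ~a) -> ~b), 1
7. ~(c & ~a), 1
8. b, 1
9. a, 1
Accessibility: 0R0, 0R1, 1R1
Complete open branch: countermodel on an S4-frame, so not valid in S4, nor in K, T (the same frame is also a K-frame and a T-frame).
S5-tableau for the negation ~((~(c & ~a) -> ~b) -> []<>(~(c & ~a) -> ~b)):
1. ~((~(c & ~a) -> ~b) -> []<>(~(c & ~a) -> ~b)), 0
2. ~(c & ~a) -> ~b, 0
3. ~[]<>(~(c & ~a) -> ~b), 0
4. c & ~a, 0
5. c, 0
6. ~a, 0
7. ~<>(~(c & ~a) -> ~b), 1
8. ~(~(c & ~a) -> ~b), 0
9. ~(c & ~a), 0
10. b, 0
11. ~(~(c & ~a) -> ~b), 1
12. ~(c & ~a), 1
13. b, 1
14. a, 0
Accessibility: 0R0, 0R1, 1R0, 1R1
Branch closes: a and ~a both at 0.
Every branch closes (one shown): valid in S5.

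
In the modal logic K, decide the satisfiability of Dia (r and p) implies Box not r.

1. Dia (r and p) implies Box not r, w0
2. Box not r, w0   [implies-rule on 1 (branches; this branch)]

Satisfiable (open branch found)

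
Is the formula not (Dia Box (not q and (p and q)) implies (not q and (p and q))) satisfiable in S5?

Unsatisfiable

1. not (Dia Box (not q and (p and q)) implies (not q and (p and q))), w0
2. Dia Box (not q and (p and q)), w0
3. not (not q and (p and q)), w0
4. not (p and q), w0
5. not q, w0
6. Box (not q and (p and q)), w1
7. not q and (p and q), w0
8. p and q, w0
9. p, w0
10. q, w0
Accessibility: w0Rw0, w0Rw1, w1Rw0, w1Rw1
Branch closes: q and not q both at w0.
(One branch shown.) All branches close.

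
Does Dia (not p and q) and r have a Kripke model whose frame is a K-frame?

1. Dia (not p and q) and r, w0
2. Dia (not p and q), w0
3. r, w0
4. not p and q, w1
5. not p, w1
6. q, w1
Accessibility: w0Rw1

Yes, satisfiable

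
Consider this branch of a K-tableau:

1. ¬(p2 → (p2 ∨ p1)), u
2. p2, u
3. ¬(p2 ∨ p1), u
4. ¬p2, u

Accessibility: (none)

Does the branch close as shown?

Closed

Both p2 and ¬p2 appear at u.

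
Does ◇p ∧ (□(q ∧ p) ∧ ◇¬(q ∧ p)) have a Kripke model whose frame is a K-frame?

1. ◇p ∧ (□(q ∧ p) ∧ ◇¬(q ∧ p)), 0
2. ◇p, 0   [∧-rule on 1]
3. □(q ∧ p) ∧ ◇¬(q ∧ p), 0   [∧-rule on 1]
4. □(q ∧ p), 0   [∧-rule on 3]
5. ◇¬(q ∧ p), 0   [∧-rule on 3]
6. p, 1   [◇-rule on 2: fresh world 1, 0R1]
7. q ∧ p, 1   [□-rule on 4 via 0R1]
8. q, 1   [∧-rule on 7]
9. ¬(q ∧ p), 2   [◇-rule on 5: fresh world 2, 0R2]
10. q ∧ p, 2   [□-rule on 4 via 0R2]
11. q, 2   [∧-rule on 10]
12. p, 2   [∧-rule on 10]
13. ¬p, 2   [¬∧-rule on 9 (branches; this branch)]
Accessibility: 0R1, 0R2
Branch closes: p and ¬p both at 2.
Every branch closes; the branch above is one of them.

Unsatisfiable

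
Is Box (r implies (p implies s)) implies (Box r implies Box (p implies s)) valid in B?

Valid in B

Tableau for the negation not (Box (r implies (p implies s)) implies (Box r implies Box (p implies s))):
1. not (Box (r implies (p implies s)) implies (Box r implies Box (p implies s))), u
2. Box (r implies (p implies s)), u
3. not (Box r implies Box (p implies s)), u
4. Box r, u
5. not Box (p implies s), u
6. r implies (p implies s), u
7. r, u
8. p implies s, u
9. s, u
10. not (p implies s), v
11. p, v
12. not s, v
13. r implies (p implies s), v
14. r, v
15. p implies s, v
16. s, v
Accessibility: uRu, uRv, vRu, vRv
Branch closes: s and not s both at v.
Every branch of the negation's tableau closes; the branch above is one of them.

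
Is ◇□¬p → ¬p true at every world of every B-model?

Valid in B

Tableau for the negation ¬(◇□¬p → ¬p):
1. ¬(◇□¬p → ¬p), 0
2. ◇□¬p, 0   [¬→-rule on 1]
3. p, 0   [¬→-rule on 1]
4. □¬p, 1   [◇-rule on 2: fresh world 1, 0R1]
5. ¬p, 0   [□-rule on 4 via 1R0]
Accessibility: 0R0, 0R1, 1R0, 1R1
Branch closes: p and ¬p both at 0.
Every branch of the negation's tableau closes; the branch above is one of them.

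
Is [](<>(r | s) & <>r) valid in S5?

Tableau for the negation ~[](<>(r | s) & <>r):
1. ~[](<>(r | s) & <>r), 0
2. ~(<>(r | s) & <>r), 1
3. ~<>r, 1
4. ~r, 0
5. ~r, 1
Accessibility: 0R0, 0R1, 1R0, 1R1
The negation has an open branch (countermodel exists).

Not valid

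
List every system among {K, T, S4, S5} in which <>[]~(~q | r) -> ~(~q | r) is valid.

S5

S4-tableau for the negation ~(<>[]~(~q | r) -> ~(~q | r)):
1. ~(<>[]~(~q | r) -> ~(~q | r)), u
2. <>[]~(~q | r), u   [~->-rule on 1]
3. ~q | r, u   [~->-rule on 1]
4. r, u   [|-rule on 3 (branches; this branch)]
5. []~(~q | r), v   [<>-rule on 2: fresh world v, uRv]
6. ~(~q | r), v   [[]-rule on 5 via vRv]
7. q, v   [~|-rule on 6]
8. ~r, v   [~|-rule on 6]
Accessibility: uRu, uRv, vRv
Complete open branch: countermodel on an S4-frame, so not valid in S4, nor in K, T (the same frame is also a K-frame and a T-frame).
S5-tableau for the negation ~(<>[]~(~q | r) -> ~(~q | r)):
1. ~(<>[]~(~q | r) -> ~(~q | r)), u
2. <>[]~(~q | r), u   [~->-rule on 1]
3. ~q | r, u   [~->-rule on 1]
4. r, u   [|-rule on 3 (branches; this branch)]
5. []~(~q | r), v   [<>-rule on 2: fresh world v, uRv]
6. ~(~q | r), u   [[]-rule on 5 via vRu]
7. q, u   [~|-rule on 6]
8. ~r, u   [~|-rule on 6]
Accessibility: uRu, uRv, vRu, vRv
Branch closes: r and ~r both at u.
Every branch closes (one shown): valid in S5.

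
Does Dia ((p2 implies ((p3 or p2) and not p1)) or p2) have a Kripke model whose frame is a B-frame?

Yes, satisfiable

1. Dia ((p2 implies ((p3 or p2) and not p1)) or p2), u
2. (p2 implies ((p3 or p2) and not p1)) or p2, v
3. p2, v
Accessibility: uRu, uRv, vRu, vRv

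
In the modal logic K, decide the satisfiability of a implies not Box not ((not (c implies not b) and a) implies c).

Yes, satisfiable

1. a implies not Box not ((not (c implies not b) and a) implies c), w0
2. not Box not ((not (c implies not b) and a) implies c), w0   [implies-rule on 1 (branches; this branch)]
3. (not (c implies not b) and a) implies c, w1   [neg-Box-rule on 2: fresh world w1, w0Rw1]
4. c, w1   [implies-rule on 3 (branches; this branch)]
Accessibility: w0Rw1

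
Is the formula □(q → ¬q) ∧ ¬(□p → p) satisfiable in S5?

1. □(q → ¬q) ∧ ¬(□p → p), w0
2. □(q → ¬q), w0
3. ¬(□p → p), w0
4. □p, w0
5. ¬p, w0
6. q → ¬q, w0
7. p, w0
Accessibility: w0Rw0
Branch closes: p and ¬p both at w0.
All branches of the tableau close; one closing branch shown above.

Unsatisfiable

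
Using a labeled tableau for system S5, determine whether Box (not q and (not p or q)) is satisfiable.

1. Box (not q and (not p or q)), w0
2. not q and (not p or q), w0
3. not q, w0
4. not p or q, w0
5. not p, w0
Accessibility: w0Rw0

Yes, satisfiable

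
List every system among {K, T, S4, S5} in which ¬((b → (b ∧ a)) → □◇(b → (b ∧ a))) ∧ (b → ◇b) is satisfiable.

K, T, S4

S5-tableau for the formula:
1. ¬((b → (b ∧ a)) → □◇(b → (b ∧ a))) ∧ (b → ◇b), 0
2. ¬((b → (b ∧ a)) → □◇(b → (b ∧ a))), 0
3. b → ◇b, 0
4. b → (b ∧ a), 0
5. ¬□◇(b → (b ∧ a)), 0
6. ◇b, 0
7. b ∧ a, 0
8. b, 0
9. a, 0
10. ¬◇(b → (b ∧ a)), 1
11. ¬(b → (b ∧ a)), 0
12. ¬(b ∧ a), 0
13. ¬(b → (b ∧ a)), 1
14. b, 1
15. ¬(b ∧ a), 1
16. ¬a, 0
Accessibility: 0R0, 0R1, 1R0, 1R1
Branch closes: a and ¬a both at 0.
Every branch closes (one shown): unsatisfiable in S5.
S4-tableau for the formula:
1. ¬((b → (b ∧ a)) → □◇(b → (b ∧ a))) ∧ (b → ◇b), 0
2. ¬((b → (b ∧ a)) → □◇(b → (b ∧ a))), 0
3. b → ◇b, 0
4. b → (b ∧ a), 0
5. ¬□◇(b → (b ∧ a)), 0
6. ◇b, 0
7. b ∧ a, 0
8. b, 0
9. a, 0
10. ¬◇(b → (b ∧ a)), 1
11. ¬(b → (b ∧ a)), 1
12. b, 1
13. ¬(b ∧ a), 1
14. ¬a, 1
15. b, 2
Accessibility: 0R0, 0R1, 0R2, 1R1, 2R2
Complete open branch: satisfiable in S4, hence also in K, T (this S4-model is also a K-model and a T-model).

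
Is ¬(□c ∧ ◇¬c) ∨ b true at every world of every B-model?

Tableau for the negation ¬(¬(□c ∧ ◇¬c) ∨ b):
1. ¬(¬(□c ∧ ◇¬c) ∨ b), 0
2. □c ∧ ◇¬c, 0
3. ¬b, 0
4. □c, 0
5. ◇¬c, 0
6. c, 0
7. ¬c, 1
8. c, 1
Accessibility: 0R0, 0R1, 1R0, 1R1
Branch closes: c and ¬c both at 1.
All branches of the negation close; one closing branch shown above.

Yes, valid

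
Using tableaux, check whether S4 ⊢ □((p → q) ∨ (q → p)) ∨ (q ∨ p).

Valid

Tableau for the negation ¬(□((p → q) ∨ (q → p)) ∨ (q ∨ p)):
1. ¬(□((p → q) ∨ (q → p)) ∨ (q ∨ p)), w0
2. ¬□((p → q) ∨ (q → p)), w0
3. ¬(q ∨ p), w0
4. ¬q, w0
5. ¬p, w0
6. ¬((p → q) ∨ (q → p)), w1
7. ¬(p → q), w1
8. ¬(q → p), w1
9. p, w1
10. ¬q, w1
11. q, w1
12. ¬p, w1
Accessibility: w0Rw0, w0Rw1, w1Rw1
Branch closes: q and ¬q both at w1.
All branches of the negation close; one closing branch shown above.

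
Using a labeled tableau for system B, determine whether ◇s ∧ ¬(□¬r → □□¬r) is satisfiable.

Satisfiable (open branch found)

1. ◇s ∧ ¬(□¬r → □□¬r), 0
2. ◇s, 0   [∧-rule on 1]
3. ¬(□¬r → □□¬r), 0   [∧-rule on 1]
4. □¬r, 0   [¬→-rule on 3]
5. ¬□□¬r, 0   [¬→-rule on 3]
6. ¬r, 0   [□-rule on 4 via 0R0]
7. s, 1   [◇-rule on 2: fresh world 1, 0R1]
8. ¬r, 1   [□-rule on 4 via 0R1]
9. ¬□¬r, 2   [¬□-rule on 5: fresh world 2, 0R2]
10. ¬r, 2   [□-rule on 4 via 0R2]
11. r, 3   [¬□-rule on 9: fresh world 3, 2R3]
Accessibility: 0R0, 0R1, 0R2, 1R0, 1R1, 2R0, 2R2, 2R3, 3R2, 3R3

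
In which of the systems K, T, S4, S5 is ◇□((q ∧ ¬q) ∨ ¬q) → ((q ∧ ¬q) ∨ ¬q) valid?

S5

S4-tableau for the negation ¬(◇□((q ∧ ¬q) ∨ ¬q) → ((q ∧ ¬q) ∨ ¬q)):
1. ¬(◇□((q ∧ ¬q) ∨ ¬q) → ((q ∧ ¬q) ∨ ¬q)), w0
2. ◇□((q ∧ ¬q) ∨ ¬q), w0   [¬→-rule on 1]
3. ¬((q ∧ ¬q) ∨ ¬q), w0   [¬→-rule on 1]
4. ¬(q ∧ ¬q), w0   [¬∨-rule on 3]
5. q, w0   [¬∨-rule on 3]
6. □((q ∧ ¬q) ∨ ¬q), w1   [◇-rule on 2: fresh world w1, w0Rw1]
7. (q ∧ ¬q) ∨ ¬q, w1   [□-rule on 6 via w1Rw1]
8. ¬q, w1   [∨-rule on 7 (branches; this branch)]
Accessibility: w0Rw0, w0Rw1, w1Rw1
Complete open branch: countermodel on an S4-frame, so not valid in S4, nor in K, T (the same frame is also a K-frame and a T-frame).
S5-tableau for the negation ¬(◇□((q ∧ ¬q) ∨ ¬q) → ((q ∧ ¬q) ∨ ¬q)):
1. ¬(◇□((q ∧ ¬q) ∨ ¬q) → ((q ∧ ¬q) ∨ ¬q)), w0
2. ◇□((q ∧ ¬q) ∨ ¬q), w0   [¬→-rule on 1]
3. ¬((q ∧ ¬q) ∨ ¬q), w0   [¬→-rule on 1]
4. ¬(q ∧ ¬q), w0   [¬∨-rule on 3]
5. q, w0   [¬∨-rule on 3]
6. □((q ∧ ¬q) ∨ ¬q), w1   [◇-rule on 2: fresh world w1, w0Rw1]
7. (q ∧ ¬q) ∨ ¬q, w0   [□-rule on 6 via w1Rw0]
8. (q ∧ ¬q) ∨ ¬q, w1   [□-rule on 6 via w1Rw1]
9. q ∧ ¬q, w0   [∨-rule on 7 (branches; this branch)]
10. ¬q, w0   [∧-rule on 9]
Accessibility: w0Rw0, w0Rw1, w1Rw0, w1Rw1
Branch closes: q and ¬q both at w0.
Every branch closes (one shown): valid in S5.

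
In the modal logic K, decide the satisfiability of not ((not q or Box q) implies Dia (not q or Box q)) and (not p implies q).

Satisfiable (open branch found)

1. not ((not q or Box q) implies Dia (not q or Box q)) and (not p implies q), u
2. not ((not q or Box q) implies Dia (not q or Box q)), u
3. not p implies q, u
4. not q or Box q, u
5. not Dia (not q or Box q), u
6. q, u
7. Box q, u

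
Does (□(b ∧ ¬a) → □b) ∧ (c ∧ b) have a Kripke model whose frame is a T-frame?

Satisfiable

1. (□(b ∧ ¬a) → □b) ∧ (c ∧ b), 0
2. □(b ∧ ¬a) → □b, 0
3. c ∧ b, 0
4. c, 0
5. b, 0
6. □b, 0
Accessibility: 0R0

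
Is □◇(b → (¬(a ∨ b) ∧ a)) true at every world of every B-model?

Tableau for the negation ¬□◇(b → (¬(a ∨ b) ∧ a)):
1. ¬□◇(b → (¬(a ∨ b) ∧ a)), 0
2. ¬◇(b → (¬(a ∨ b) ∧ a)), 1
3. ¬(b → (¬(a ∨ b) ∧ a)), 0
4. b, 0
5. ¬(¬(a ∨ b) ∧ a), 0
6. ¬(b → (¬(a ∨ b) ∧ a)), 1
7. b, 1
8. ¬(¬(a ∨ b) ∧ a), 1
9. ¬a, 0
10. ¬a, 1
Accessibility: 0R0, 0R1, 1R0, 1R1
The negation has an open branch (countermodel exists).

No, not valid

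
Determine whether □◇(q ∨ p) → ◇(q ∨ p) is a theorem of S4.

Tableau for the negation ¬(□◇(q ∨ p) → ◇(q ∨ p)):
1. ¬(□◇(q ∨ p) → ◇(q ∨ p)), w0
2. □◇(q ∨ p), w0
3. ¬◇(q ∨ p), w0
4. ◇(q ∨ p), w0
5. ¬(q ∨ p), w0
6. ¬q, w0
7. ¬p, w0
8. q ∨ p, w1
9. ◇(q ∨ p), w1
10. ¬(q ∨ p), w1
11. ¬q, w1
12. ¬p, w1
13. p, w1
Accessibility: w0Rw0, w0Rw1, w1Rw1
Branch closes: p and ¬p both at w1.
Every branch of the negation's tableau closes; the branch above is one of them.

Valid in S4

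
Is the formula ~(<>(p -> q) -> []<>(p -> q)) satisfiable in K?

1. ~(<>(p -> q) -> []<>(p -> q)), 0
2. <>(p -> q), 0
3. ~[]<>(p -> q), 0
4. p -> q, 1
5. q, 1
6. ~<>(p -> q), 2
Accessibility: 0R1, 0R2

Yes, satisfiable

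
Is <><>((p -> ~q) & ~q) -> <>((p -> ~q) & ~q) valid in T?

Tableau for the negation ~(<><>((p -> ~q) & ~q) -> <>((p -> ~q) & ~q)):
1. ~(<><>((p -> ~q) & ~q) -> <>((p -> ~q) & ~q)), w0
2. <><>((p -> ~q) & ~q), w0   [~->-rule on 1]
3. ~<>((p -> ~q) & ~q), w0   [~->-rule on 1]
4. ~((p -> ~q) & ~q), w0   [~<>-rule on 3 via w0Rw0]
5. q, w0   [~&-rule on 4 (branches; this branch)]
6. <>((p -> ~q) & ~q), w1   [<>-rule on 2: fresh world w1, w0Rw1]
7. ~((p -> ~q) & ~q), w1   [~<>-rule on 3 via w0Rw1]
8. q, w1   [~&-rule on 7 (branches; this branch)]
9. (p -> ~q) & ~q, w2   [<>-rule on 6: fresh world w2, w1Rw2]
10. p -> ~q, w2   [&-rule on 9]
11. ~q, w2   [&-rule on 9]
Accessibility: w0Rw0, w0Rw1, w1Rw1, w1Rw2, w2Rw2
The negation has an open branch (countermodel exists).

Invalid (countermodel exists)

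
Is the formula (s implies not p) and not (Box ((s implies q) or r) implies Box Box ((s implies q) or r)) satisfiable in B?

1. (s implies not p) and not (Box ((s implies q) or r) implies Box Box ((s implies q) or r)), 0
2. s implies not p, 0
3. not (Box ((s implies q) or r) implies Box Box ((s implies q) or r)), 0
4. Box ((s implies q) or r), 0
5. not Box Box ((s implies q) or r), 0
6. (s implies q) or r, 0
7. not p, 0
8. r, 0
9. not Box ((s implies q) or r), 1
10. (s implies q) or r, 1
11. r, 1
12. not ((s implies q) or r), 2
13. not (s implies q), 2
14. not r, 2
15. s, 2
16. not q, 2
Accessibility: 0R0, 0R1, 1R0, 1R1, 1R2, 2R1, 2R2

Yes, satisfiable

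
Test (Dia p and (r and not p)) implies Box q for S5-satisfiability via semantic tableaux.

1. (Dia p and (r and not p)) implies Box q, w0
2. Box q, w0   [implies-rule on 1 (branches; this branch)]
3. q, w0   [Box-rule on 2 via w0Rw0]
Accessibility: w0Rw0

Satisfiable (open branch found)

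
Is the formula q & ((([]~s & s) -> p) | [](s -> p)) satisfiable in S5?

1. q & ((([]~s & s) -> p) | [](s -> p)), 0
2. q, 0
3. (([]~s & s) -> p) | [](s -> p), 0
4. [](s -> p), 0
5. s -> p, 0
6. p, 0
Accessibility: 0R0

Satisfiable (open branch found)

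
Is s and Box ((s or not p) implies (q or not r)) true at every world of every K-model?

Tableau for the negation not (s and Box ((s or not p) implies (q or not r))):
1. not (s and Box ((s or not p) implies (q or not r))), u
2. not Box ((s or not p) implies (q or not r)), u
3. not ((s or not p) implies (q or not r)), v
4. s or not p, v
5. not (q or not r), v
6. not q, v
7. r, v
8. not p, v
Accessibility: uRv
The negation has an open branch (countermodel exists).

Invalid (countermodel exists)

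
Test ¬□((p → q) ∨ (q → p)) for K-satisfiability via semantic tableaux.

1. ¬□((p → q) ∨ (q → p)), w0
2. ¬((p → q) ∨ (q → p)), w1
3. ¬(p → q), w1
4. ¬(q → p), w1
5. p, w1
6. ¬q, w1
7. q, w1
8. ¬p, w1
Accessibility: w0Rw1
Branch closes: q and ¬q both at w1.
(One branch shown.) All branches close.

No, unsatisfiable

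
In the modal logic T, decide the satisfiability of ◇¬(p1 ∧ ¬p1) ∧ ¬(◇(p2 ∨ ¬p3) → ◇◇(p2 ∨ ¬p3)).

No, unsatisfiable

1. ◇¬(p1 ∧ ¬p1) ∧ ¬(◇(p2 ∨ ¬p3) → ◇◇(p2 ∨ ¬p3)), 0
2. ◇¬(p1 ∧ ¬p1), 0   [∧-rule on 1]
3. ¬(◇(p2 ∨ ¬p3) → ◇◇(p2 ∨ ¬p3)), 0   [∧-rule on 1]
4. ◇(p2 ∨ ¬p3), 0   [¬→-rule on 3]
5. ¬◇◇(p2 ∨ ¬p3), 0   [¬→-rule on 3]
6. ¬◇(p2 ∨ ¬p3), 0   [¬◇-rule on 5 via 0R0]
7. ¬(p2 ∨ ¬p3), 0   [¬◇-rule on 6 via 0R0]
8. ¬p2, 0   [¬∨-rule on 7]
9. p3, 0   [¬∨-rule on 7]
10. ¬(p1 ∧ ¬p1), 1   [◇-rule on 2: fresh world 1, 0R1]
11. ¬◇(p2 ∨ ¬p3), 1   [¬◇-rule on 5 via 0R1]
12. ¬(p2 ∨ ¬p3), 1   [¬◇-rule on 6 via 0R1]
13. ¬p2, 1   [¬∨-rule on 12]
14. p3, 1   [¬∨-rule on 12]
15. p1, 1   [¬∧-rule on 10 (branches; this branch)]
16. p2 ∨ ¬p3, 2   [◇-rule on 4: fresh world 2, 0R2]
17. ¬◇(p2 ∨ ¬p3), 2   [¬◇-rule on 5 via 0R2]
18. ¬(p2 ∨ ¬p3), 2   [¬◇-rule on 6 via 0R2]
19. ¬p2, 2   [¬∨-rule on 18]
20. p3, 2   [¬∨-rule on 18]
21. ¬p3, 2   [∨-rule on 16 (branches; this branch)]
Accessibility: 0R0, 0R1, 0R2, 1R1, 2R2
Branch closes: p3 and ¬p3 both at 2.
All branches of the tableau close; one closing branch shown above.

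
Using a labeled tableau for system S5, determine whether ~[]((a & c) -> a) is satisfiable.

1. ~[]((a & c) -> a), u
2. ~((a & c) -> a), v   [~[]-rule on 1: fresh world v, uRv]
3. a & c, v   [~->-rule on 2]
4. ~a, v   [~->-rule on 2]
5. a, v   [&-rule on 3]
6. c, v   [&-rule on 3]
Accessibility: uRu, uRv, vRu, vRv
Branch closes: a and ~a both at v.
All branches of the tableau close; one closing branch shown above.

No, unsatisfiable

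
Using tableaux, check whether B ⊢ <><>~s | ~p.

No, not valid

Tableau for the negation ~(<><>~s | ~p):
1. ~(<><>~s | ~p), w0
2. ~<><>~s, w0   [~|-rule on 1]
3. p, w0   [~|-rule on 1]
4. ~<>~s, w0   [~<>-rule on 2 via w0Rw0]
5. s, w0   [~<>-rule on 4 via w0Rw0]
Accessibility: w0Rw0
The negation has an open branch (countermodel exists).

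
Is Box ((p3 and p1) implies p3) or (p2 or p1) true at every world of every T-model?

Valid

Tableau for the negation not (Box ((p3 and p1) implies p3) or (p2 or p1)):
1. not (Box ((p3 and p1) implies p3) or (p2 or p1)), 0
2. not Box ((p3 and p1) implies p3), 0
3. not (p2 or p1), 0
4. not p2, 0
5. not p1, 0
6. not ((p3 and p1) implies p3), 1
7. p3 and p1, 1
8. not p3, 1
9. p3, 1
10. p1, 1
Accessibility: 0R0, 0R1, 1R1
Branch closes: p3 and not p3 both at 1.
All branches of the negation close; one closing branch shown above.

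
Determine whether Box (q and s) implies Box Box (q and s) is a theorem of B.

No, not valid

Tableau for the negation not (Box (q and s) implies Box Box (q and s)):
1. not (Box (q and s) implies Box Box (q and s)), 0
2. Box (q and s), 0
3. not Box Box (q and s), 0
4. q and s, 0
5. q, 0
6. s, 0
7. not Box (q and s), 1
8. q and s, 1
9. q, 1
10. s, 1
11. not (q and s), 2
12. not s, 2
Accessibility: 0R0, 0R1, 1R0, 1R1, 1R2, 2R1, 2R2
The negation has an open branch (countermodel exists).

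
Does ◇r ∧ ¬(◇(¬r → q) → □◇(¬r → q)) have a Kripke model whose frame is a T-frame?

Satisfiable (open branch found)

1. ◇r ∧ ¬(◇(¬r → q) → □◇(¬r → q)), u
2. ◇r, u
3. ¬(◇(¬r → q) → □◇(¬r → q)), u
4. ◇(¬r → q), u
5. ¬□◇(¬r → q), u
6. r, v
7. ¬r → q, w
8. q, w
9. ¬◇(¬r → q), x
10. ¬(¬r → q), x
11. ¬r, x
12. ¬q, x
Accessibility: uRu, uRv, uRw, uRx, vRv, wRw, xRx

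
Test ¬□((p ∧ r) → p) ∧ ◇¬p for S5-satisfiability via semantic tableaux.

Unsatisfiable

1. ¬□((p ∧ r) → p) ∧ ◇¬p, u
2. ¬□((p ∧ r) → p), u
3. ◇¬p, u
4. ¬((p ∧ r) → p), v
5. p ∧ r, v
6. ¬p, v
7. p, v
8. r, v
Accessibility: uRu, uRv, vRu, vRv
Branch closes: p and ¬p both at v.
(One branch shown.) All branches close.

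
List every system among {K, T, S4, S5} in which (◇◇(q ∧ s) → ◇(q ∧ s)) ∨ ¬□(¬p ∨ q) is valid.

S4-tableau for the negation ¬((◇◇(q ∧ s) → ◇(q ∧ s)) ∨ ¬□(¬p ∨ q)):
1. ¬((◇◇(q ∧ s) → ◇(q ∧ s)) ∨ ¬□(¬p ∨ q)), 0
2. ¬(◇◇(q ∧ s) → ◇(q ∧ s)), 0   [¬∨-rule on 1]
3. □(¬p ∨ q), 0   [¬∨-rule on 1]
4. ◇◇(q ∧ s), 0   [¬→-rule on 2]
5. ¬◇(q ∧ s), 0   [¬→-rule on 2]
6. ¬p ∨ q, 0   [□-rule on 3 via 0R0]
7. ¬(q ∧ s), 0   [¬◇-rule on 5 via 0R0]
8. q, 0   [∨-rule on 6 (branches; this branch)]
9. ¬s, 0   [¬∧-rule on 7 (branches; this branch)]
10. ◇(q ∧ s), 1   [◇-rule on 4: fresh world 1, 0R1]
11. ¬p ∨ q, 1   [□-rule on 3 via 0R1]
12. ¬(q ∧ s), 1   [¬◇-rule on 5 via 0R1]
13. q, 1   [∨-rule on 11 (branches; this branch)]
14. ¬s, 1   [¬∧-rule on 12 (branches; this branch)]
15. q ∧ s, 2   [◇-rule on 10: fresh world 2, 1R2]
16. q, 2   [∧-rule on 15]
17. s, 2   [∧-rule on 15]
18. ¬p ∨ q, 2   [□-rule on 3 via 0R2]
19. ¬(q ∧ s), 2   [¬◇-rule on 5 via 0R2]
20. ¬s, 2   [¬∧-rule on 19 (branches; this branch)]
Accessibility: 0R0, 0R1, 0R2, 1R1, 1R2, 2R2
Branch closes: s and ¬s both at 2.
Every branch closes (one shown): valid in S4, hence also in S5 (every theorem of S4 is a theorem of S5).
T-tableau for the negation ¬((◇◇(q ∧ s) → ◇(q ∧ s)) ∨ ¬□(¬p ∨ q)):
1. ¬((◇◇(q ∧ s) → ◇(q ∧ s)) ∨ ¬□(¬p ∨ q)), 0
2. ¬(◇◇(q ∧ s) → ◇(q ∧ s)), 0   [¬∨-rule on 1]
3. □(¬p ∨ q), 0   [¬∨-rule on 1]
4. ◇◇(q ∧ s), 0   [¬→-rule on 2]
5. ¬◇(q ∧ s), 0   [¬→-rule on 2]
6. ¬p ∨ q, 0   [□-rule on 3 via 0R0]
7. ¬(q ∧ s), 0   [¬◇-rule on 5 via 0R0]
8. q, 0   [∨-rule on 6 (branches; this branch)]
9. ¬s, 0   [¬∧-rule on 7 (branches; this branch)]
10. ◇(q ∧ s), 1   [◇-rule on 4: fresh world 1, 0R1]
11. ¬p ∨ q, 1   [□-rule on 3 via 0R1]
12. ¬(q ∧ s), 1   [¬◇-rule on 5 via 0R1]
13. q, 1   [∨-rule on 11 (branches; this branch)]
14. ¬s, 1   [¬∧-rule on 12 (branches; this branch)]
15. q ∧ s, 2   [◇-rule on 10: fresh world 2, 1R2]
16. q, 2   [∧-rule on 15]
17. s, 2   [∧-rule on 15]
Accessibility: 0R0, 0R1, 1R1, 1R2, 2R2
Complete open branch: countermodel on a T-frame, so not valid in T, nor in K (the same frame is also a K-frame).

S4, S5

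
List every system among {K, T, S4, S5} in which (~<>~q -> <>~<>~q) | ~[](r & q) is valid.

T-tableau for the negation ~((~<>~q -> <>~<>~q) | ~[](r & q)):
1. ~((~<>~q -> <>~<>~q) | ~[](r & q)), w0
2. ~(~<>~q -> <>~<>~q), w0   [~|-rule on 1]
3. [](r & q), w0   [~|-rule on 1]
4. ~<>~q, w0   [~->-rule on 2]
5. ~<>~<>~q, w0   [~->-rule on 2]
6. r & q, w0   [[]-rule on 3 via w0Rw0]
7. r, w0   [&-rule on 6]
8. q, w0   [&-rule on 6]
9. <>~q, w0   [~<>-rule on 5 via w0Rw0]
10. ~q, w1   [<>-rule on 9: fresh world w1, w0Rw1]
11. r & q, w1   [[]-rule on 3 via w0Rw1]
12. r, w1   [&-rule on 11]
13. q, w1   [&-rule on 11]
Accessibility: w0Rw0, w0Rw1, w1Rw1
Branch closes: q and ~q both at w1.
Every branch closes (one shown): valid in T, hence also in S4, S5 (every theorem of T is a theorem of S4 and S5).
K-tableau for the negation ~((~<>~q -> <>~<>~q) | ~[](r & q)):
1. ~((~<>~q -> <>~<>~q) | ~[](r & q)), w0
2. ~(~<>~q -> <>~<>~q), w0   [~|-rule on 1]
3. [](r & q), w0   [~|-rule on 1]
4. ~<>~q, w0   [~->-rule on 2]
5. ~<>~<>~q, w0   [~->-rule on 2]
Complete open branch: countermodel on a K-frame, so not valid in K.

T, S4, S5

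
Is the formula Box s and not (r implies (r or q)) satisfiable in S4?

1. Box s and not (r implies (r or q)), 0
2. Box s, 0
3. not (r implies (r or q)), 0
4. r, 0
5. not (r or q), 0
6. not r, 0
7. not q, 0
Accessibility: 0R0
Branch closes: r and not r both at 0.
(One branch shown.) All branches close.

Unsatisfiable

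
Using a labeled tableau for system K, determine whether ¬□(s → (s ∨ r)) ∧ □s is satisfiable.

1. ¬□(s → (s ∨ r)) ∧ □s, w0
2. ¬□(s → (s ∨ r)), w0
3. □s, w0
4. ¬(s → (s ∨ r)), w1
5. s, w1
6. ¬(s ∨ r), w1
7. ¬s, w1
8. ¬r, w1
Accessibility: w0Rw1
Branch closes: s and ¬s both at w1.
(One branch shown.) All branches close.

No, unsatisfiable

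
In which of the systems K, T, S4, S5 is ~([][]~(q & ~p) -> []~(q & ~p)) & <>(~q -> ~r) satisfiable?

K

T-tableau for the formula:
1. ~([][]~(q & ~p) -> []~(q & ~p)) & <>(~q -> ~r), 0
2. ~([][]~(q & ~p) -> []~(q & ~p)), 0
3. <>(~q -> ~r), 0
4. [][]~(q & ~p), 0
5. ~[]~(q & ~p), 0
6. []~(q & ~p), 0
7. ~(q & ~p), 0
8. p, 0
9. ~q -> ~r, 1
10. []~(q & ~p), 1
11. ~(q & ~p), 1
12. ~r, 1
13. p, 1
14. q & ~p, 2
15. q, 2
16. ~p, 2
17. []~(q & ~p), 2
18. ~(q & ~p), 2
19. p, 2
Accessibility: 0R0, 0R1, 0R2, 1R1, 2R2
Branch closes: p and ~p both at 2.
Every branch closes (one shown): unsatisfiable in T, hence also in S4, S5 (every S4/S5-frame is a T-frame).
K-tableau for the formula:
1. ~([][]~(q & ~p) -> []~(q & ~p)) & <>(~q -> ~r), 0
2. ~([][]~(q & ~p) -> []~(q & ~p)), 0
3. <>(~q -> ~r), 0
4. [][]~(q & ~p), 0
5. ~[]~(q & ~p), 0
6. ~q -> ~r, 1
7. []~(q & ~p), 1
8. ~r, 1
9. q & ~p, 2
10. q, 2
11. ~p, 2
12. []~(q & ~p), 2
Accessibility: 0R1, 0R2
Complete open branch: satisfiable in K.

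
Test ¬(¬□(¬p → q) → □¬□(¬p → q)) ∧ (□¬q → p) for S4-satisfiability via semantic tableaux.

1. ¬(¬□(¬p → q) → □¬□(¬p → q)) ∧ (□¬q → p), 0
2. ¬(¬□(¬p → q) → □¬□(¬p → q)), 0
3. □¬q → p, 0
4. ¬□(¬p → q), 0
5. ¬□¬□(¬p → q), 0
6. p, 0
7. ¬(¬p → q), 1
8. ¬p, 1
9. ¬q, 1
10. □(¬p → q), 2
11. ¬p → q, 2
12. q, 2
Accessibility: 0R0, 0R1, 0R2, 1R1, 2R2

Yes, satisfiable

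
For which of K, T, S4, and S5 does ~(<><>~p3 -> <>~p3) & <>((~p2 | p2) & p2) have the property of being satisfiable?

K, T

T-tableau for the formula:
1. ~(<><>~p3 -> <>~p3) & <>((~p2 | p2) & p2), u
2. ~(<><>~p3 -> <>~p3), u
3. <>((~p2 | p2) & p2), u
4. <><>~p3, u
5. ~<>~p3, u
6. p3, u
7. (~p2 | p2) & p2, v
8. ~p2 | p2, v
9. p2, v
10. p3, v
11. <>~p3, w
12. p3, w
13. ~p3, x
Accessibility: uRu, uRv, uRw, vRv, wRw, wRx, xRx
Complete open branch: satisfiable in T, hence also in K (this T-model is also a K-model).
S4-tableau for the formula:
1. ~(<><>~p3 -> <>~p3) & <>((~p2 | p2) & p2), u
2. ~(<><>~p3 -> <>~p3), u
3. <>((~p2 | p2) & p2), u
4. <><>~p3, u
5. ~<>~p3, u
6. p3, u
7. (~p2 | p2) & p2, v
8. ~p2 | p2, v
9. p2, v
10. p3, v
11. <>~p3, w
12. p3, w
13. ~p3, x
14. p3, x
Accessibility: uRu, uRv, uRw, uRx, vRv, wRw, wRx, xRx
Branch closes: p3 and ~p3 both at x.
Every branch closes (one shown): unsatisfiable in S4, hence also in S5 (every S5-frame is an S4-frame).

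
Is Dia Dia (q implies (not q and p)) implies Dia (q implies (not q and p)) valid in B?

Tableau for the negation not (Dia Dia (q implies (not q and p)) implies Dia (q implies (not q and p))):
1. not (Dia Dia (q implies (not q and p)) implies Dia (q implies (not q and p))), u
2. Dia Dia (q implies (not q and p)), u   [neg-implies-rule on 1]
3. not Dia (q implies (not q and p)), u   [neg-implies-rule on 1]
4. not (q implies (not q and p)), u   [neg-Dia-rule on 3 via uRu]
5. q, u   [neg-implies-rule on 4]
6. not (not q and p), u   [neg-implies-rule on 4]
7. not p, u   [neg-and-rule on 6 (branches; this branch)]
8. Dia (q implies (not q and p)), v   [Dia-rule on 2: fresh world v, uRv]
9. not (q implies (not q and p)), v   [neg-Dia-rule on 3 via uRv]
10. q, v   [neg-implies-rule on 9]
11. not (not q and p), v   [neg-implies-rule on 9]
12. not p, v   [neg-and-rule on 11 (branches; this branch)]
13. q implies (not q and p), w   [Dia-rule on 8: fresh world w, vRw]
14. not q and p, w   [implies-rule on 13 (branches; this branch)]
15. not q, w   [and-rule on 14]
16. p, w   [and-rule on 14]
Accessibility: uRu, uRv, vRu, vRv, vRw, wRv, wRw
The negation has an open branch (countermodel exists).

No, not valid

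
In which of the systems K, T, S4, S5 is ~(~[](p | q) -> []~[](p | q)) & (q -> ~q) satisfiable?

K, T, S4

S5-tableau for the formula:
1. ~(~[](p | q) -> []~[](p | q)) & (q -> ~q), u
2. ~(~[](p | q) -> []~[](p | q)), u   [&-rule on 1]
3. q -> ~q, u   [&-rule on 1]
4. ~[](p | q), u   [~->-rule on 2]
5. ~[]~[](p | q), u   [~->-rule on 2]
6. ~q, u   [->-rule on 3 (branches; this branch)]
7. ~(p | q), v   [~[]-rule on 4: fresh world v, uRv]
8. ~p, v   [~|-rule on 7]
9. ~q, v   [~|-rule on 7]
10. [](p | q), w   [~[]-rule on 5: fresh world w, uRw]
11. p | q, u   [[]-rule on 10 via wRu]
12. p | q, v   [[]-rule on 10 via wRv]
13. p | q, w   [[]-rule on 10 via wRw]
14. p, u   [|-rule on 11 (branches; this branch)]
15. q, v   [|-rule on 12 (branches; this branch)]
Accessibility: uRu, uRv, uRw, vRu, vRv, vRw, wRu, wRv, wRw
Branch closes: q and ~q both at v.
Every branch closes (one shown): unsatisfiable in S5.
S4-tableau for the formula:
1. ~(~[](p | q) -> []~[](p | q)) & (q -> ~q), u
2. ~(~[](p | q) -> []~[](p | q)), u   [&-rule on 1]
3. q -> ~q, u   [&-rule on 1]
4. ~[](p | q), u   [~->-rule on 2]
5. ~[]~[](p | q), u   [~->-rule on 2]
6. ~q, u   [->-rule on 3 (branches; this branch)]
7. ~(p | q), v   [~[]-rule on 4: fresh world v, uRv]
8. ~p, v   [~|-rule on 7]
9. ~q, v   [~|-rule on 7]
10. [](p | q), w   [~[]-rule on 5: fresh world w, uRw]
11. p | q, w   [[]-rule on 10 via wRw]
12. q, w   [|-rule on 11 (branches; this branch)]
Accessibility: uRu, uRv, uRw, vRv, wRw
Complete open branch: satisfiable in S4, hence also in K, T (this S4-model is also a K-model and a T-model).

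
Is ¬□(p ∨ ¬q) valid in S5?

No, not valid

Tableau for the negation □(p ∨ ¬q):
1. □(p ∨ ¬q), 0
2. p ∨ ¬q, 0
3. ¬q, 0
Accessibility: 0R0
The negation has an open branch (countermodel exists).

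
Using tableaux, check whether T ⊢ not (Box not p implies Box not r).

Not valid

Tableau for the negation Box not p implies Box not r:
1. Box not p implies Box not r, 0
2. Box not r, 0
3. not r, 0
Accessibility: 0R0
The negation has an open branch (countermodel exists).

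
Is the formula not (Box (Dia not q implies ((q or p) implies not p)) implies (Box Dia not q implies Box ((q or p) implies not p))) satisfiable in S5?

1. not (Box (Dia not q implies ((q or p) implies not p)) implies (Box Dia not q implies Box ((q or p) implies not p))), w0
2. Box (Dia not q implies ((q or p) implies not p)), w0
3. not (Box Dia not q implies Box ((q or p) implies not p)), w0
4. Box Dia not q, w0
5. not Box ((q or p) implies not p), w0
6. Dia not q implies ((q or p) implies not p), w0
7. Dia not q, w0
8. (q or p) implies not p, w0
9. not p, w0
10. not ((q or p) implies not p), w1
11. q or p, w1
12. p, w1
13. Dia not q implies ((q or p) implies not p), w1
14. Dia not q, w1
15. not Dia not q, w1
16. q, w0
17. q, w1
18. not q, w2
19. Dia not q implies ((q or p) implies not p), w2
20. Dia not q, w2
21. q, w2
Accessibility: w0Rw0, w0Rw1, w0Rw2, w1Rw0, w1Rw1, w1Rw2, w2Rw0, w2Rw1, w2Rw2
Branch closes: q and not q both at w2.
All branches of the tableau close; one closing branch shown above.

Unsatisfiable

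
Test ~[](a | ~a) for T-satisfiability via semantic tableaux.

Unsatisfiable

1. ~[](a | ~a), w0
2. ~(a | ~a), w1   [~[]-rule on 1: fresh world w1, w0Rw1]
3. ~a, w1   [~|-rule on 2]
4. a, w1   [~|-rule on 2]
Accessibility: w0Rw0, w0Rw1, w1Rw1
Branch closes: a and ~a both at w1.
(One branch shown.) All branches close.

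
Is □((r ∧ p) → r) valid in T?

Yes, valid

Tableau for the negation ¬□((r ∧ p) → r):
1. ¬□((r ∧ p) → r), u
2. ¬((r ∧ p) → r), v
3. r ∧ p, v
4. ¬r, v
5. r, v
6. p, v
Accessibility: uRu, uRv, vRv
Branch closes: r and ¬r both at v.
All branches of the negation close; one closing branch shown above.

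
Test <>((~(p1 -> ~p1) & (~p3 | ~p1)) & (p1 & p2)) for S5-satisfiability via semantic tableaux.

1. <>((~(p1 -> ~p1) & (~p3 | ~p1)) & (p1 & p2)), 0
2. (~(p1 -> ~p1) & (~p3 | ~p1)) & (p1 & p2), 1
3. ~(p1 -> ~p1) & (~p3 | ~p1), 1
4. p1 & p2, 1
5. ~(p1 -> ~p1), 1
6. ~p3 | ~p1, 1
7. p1, 1
8. p2, 1
9. ~p3, 1
Accessibility: 0R0, 0R1, 1R0, 1R1

Yes, satisfiable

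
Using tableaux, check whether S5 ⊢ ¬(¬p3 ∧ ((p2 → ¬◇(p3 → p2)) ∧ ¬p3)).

Tableau for the negation ¬p3 ∧ ((p2 → ¬◇(p3 → p2)) ∧ ¬p3):
1. ¬p3 ∧ ((p2 → ¬◇(p3 → p2)) ∧ ¬p3), 0
2. ¬p3, 0   [∧-rule on 1]
3. (p2 → ¬◇(p3 → p2)) ∧ ¬p3, 0   [∧-rule on 1]
4. p2 → ¬◇(p3 → p2), 0   [∧-rule on 3]
5. ¬p2, 0   [→-rule on 4 (branches; this branch)]
Accessibility: 0R0
The negation has an open branch (countermodel exists).

Invalid (countermodel exists)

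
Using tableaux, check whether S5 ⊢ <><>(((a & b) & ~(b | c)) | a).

Tableau for the negation ~<><>(((a & b) & ~(b | c)) | a):
1. ~<><>(((a & b) & ~(b | c)) | a), w0
2. ~<>(((a & b) & ~(b | c)) | a), w0
3. ~(((a & b) & ~(b | c)) | a), w0
4. ~((a & b) & ~(b | c)), w0
5. ~a, w0
6. b | c, w0
7. c, w0
Accessibility: w0Rw0
The negation has an open branch (countermodel exists).

Not valid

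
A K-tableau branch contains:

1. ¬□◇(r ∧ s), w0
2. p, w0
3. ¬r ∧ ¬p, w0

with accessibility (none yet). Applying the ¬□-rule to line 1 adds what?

a fresh world w1 with w0Rw1, and ¬◇(r ∧ s) at w1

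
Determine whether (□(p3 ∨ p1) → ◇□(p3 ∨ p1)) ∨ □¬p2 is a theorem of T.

Valid in T

Tableau for the negation ¬((□(p3 ∨ p1) → ◇□(p3 ∨ p1)) ∨ □¬p2):
1. ¬((□(p3 ∨ p1) → ◇□(p3 ∨ p1)) ∨ □¬p2), w0
2. ¬(□(p3 ∨ p1) → ◇□(p3 ∨ p1)), w0
3. ¬□¬p2, w0
4. □(p3 ∨ p1), w0
5. ¬◇□(p3 ∨ p1), w0
6. p3 ∨ p1, w0
7. ¬□(p3 ∨ p1), w0
8. p1, w0
9. p2, w1
10. p3 ∨ p1, w1
11. ¬□(p3 ∨ p1), w1
12. p1, w1
13. ¬(p3 ∨ p1), w2
14. ¬p3, w2
15. ¬p1, w2
16. p3 ∨ p1, w2
17. ¬□(p3 ∨ p1), w2
18. p1, w2
Accessibility: w0Rw0, w0Rw1, w0Rw2, w1Rw1, w2Rw2
Branch closes: p1 and ¬p1 both at w2.
Every branch of the negation's tableau closes; the branch above is one of them.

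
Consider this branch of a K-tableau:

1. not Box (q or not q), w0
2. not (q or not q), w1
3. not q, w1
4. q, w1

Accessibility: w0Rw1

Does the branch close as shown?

Yes, closed

Both q and not q appear at w1.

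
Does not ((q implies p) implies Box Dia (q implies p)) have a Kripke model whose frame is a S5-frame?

1. not ((q implies p) implies Box Dia (q implies p)), 0
2. q implies p, 0
3. not Box Dia (q implies p), 0
4. p, 0
5. not Dia (q implies p), 1
6. not (q implies p), 0
7. q, 0
8. not p, 0
Accessibility: 0R0, 0R1, 1R0, 1R1
Branch closes: p and not p both at 0.
Every branch closes; the branch above is one of them.

No, unsatisfiable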